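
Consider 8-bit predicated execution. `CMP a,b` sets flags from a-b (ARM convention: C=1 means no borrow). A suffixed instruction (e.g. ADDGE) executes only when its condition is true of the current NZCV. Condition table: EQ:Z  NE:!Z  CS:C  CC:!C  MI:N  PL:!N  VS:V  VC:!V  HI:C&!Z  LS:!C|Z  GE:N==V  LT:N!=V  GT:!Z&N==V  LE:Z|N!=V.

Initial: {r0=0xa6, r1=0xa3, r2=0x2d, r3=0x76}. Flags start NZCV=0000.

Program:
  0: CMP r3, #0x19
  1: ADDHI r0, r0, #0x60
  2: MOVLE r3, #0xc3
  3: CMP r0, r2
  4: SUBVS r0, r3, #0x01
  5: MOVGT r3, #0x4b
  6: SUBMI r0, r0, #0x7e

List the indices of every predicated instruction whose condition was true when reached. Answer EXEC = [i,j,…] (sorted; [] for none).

[0] flags=0010 → (cmp)
[1] flags=0010 HI?T → r0=0x06
[2] flags=0010 LE?F → skip
[3] flags=1000 → (cmp)
[4] flags=1000 VS?F → skip
[5] flags=1000 GT?F → skip
[6] flags=1000 MI?T → r0=0x88

EXEC = [1,6]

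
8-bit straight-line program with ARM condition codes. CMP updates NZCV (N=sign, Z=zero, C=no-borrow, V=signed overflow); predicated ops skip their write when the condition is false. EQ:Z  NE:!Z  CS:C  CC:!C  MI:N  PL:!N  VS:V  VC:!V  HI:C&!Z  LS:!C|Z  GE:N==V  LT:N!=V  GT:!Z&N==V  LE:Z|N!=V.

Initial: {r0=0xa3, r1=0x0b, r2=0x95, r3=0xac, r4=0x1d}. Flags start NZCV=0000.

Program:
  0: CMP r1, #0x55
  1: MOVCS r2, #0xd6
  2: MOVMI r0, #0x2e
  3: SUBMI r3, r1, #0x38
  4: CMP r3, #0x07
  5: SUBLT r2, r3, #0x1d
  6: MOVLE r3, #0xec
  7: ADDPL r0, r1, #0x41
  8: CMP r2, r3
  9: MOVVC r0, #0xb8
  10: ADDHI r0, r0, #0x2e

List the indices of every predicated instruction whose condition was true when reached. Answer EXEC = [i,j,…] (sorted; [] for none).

0: ✓ CMP  NZCV=1000
1: · MOVCS
2: ✓ MOVMI  r0←0x2e
3: ✓ SUBMI  r3←0xd3
4: ✓ CMP  NZCV=1010
5: ✓ SUBLT  r2←0xb6
6: ✓ MOVLE  r3←0xec
7: · ADDPL
8: ✓ CMP  NZCV=1000
9: ✓ MOVVC  r0←0xb8
10: · ADDHI

EXEC = [2,3,5,6,9]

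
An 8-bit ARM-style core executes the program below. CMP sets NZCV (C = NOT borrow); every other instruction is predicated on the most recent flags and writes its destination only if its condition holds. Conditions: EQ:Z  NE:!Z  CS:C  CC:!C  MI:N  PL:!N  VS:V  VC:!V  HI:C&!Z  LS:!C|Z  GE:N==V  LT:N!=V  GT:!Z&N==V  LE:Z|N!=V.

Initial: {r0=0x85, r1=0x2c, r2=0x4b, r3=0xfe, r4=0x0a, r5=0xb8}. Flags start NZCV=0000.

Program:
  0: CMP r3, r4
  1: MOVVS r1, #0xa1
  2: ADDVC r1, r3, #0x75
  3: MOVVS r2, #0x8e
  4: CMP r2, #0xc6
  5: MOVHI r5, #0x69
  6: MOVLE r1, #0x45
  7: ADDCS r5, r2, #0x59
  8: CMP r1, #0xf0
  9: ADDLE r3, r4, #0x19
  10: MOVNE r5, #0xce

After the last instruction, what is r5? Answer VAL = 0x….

VAL = 0xce

0: ✓ CMP  NZCV=1010
1: · MOVVS
2: ✓ ADDVC  r1←0x73
3: · MOVVS
4: ✓ CMP  NZCV=1001
5: · MOVHI
6: · MOVLE
7: · ADDCS
8: ✓ CMP  NZCV=1001
9: · ADDLE
10: ✓ MOVNE  r5←0xce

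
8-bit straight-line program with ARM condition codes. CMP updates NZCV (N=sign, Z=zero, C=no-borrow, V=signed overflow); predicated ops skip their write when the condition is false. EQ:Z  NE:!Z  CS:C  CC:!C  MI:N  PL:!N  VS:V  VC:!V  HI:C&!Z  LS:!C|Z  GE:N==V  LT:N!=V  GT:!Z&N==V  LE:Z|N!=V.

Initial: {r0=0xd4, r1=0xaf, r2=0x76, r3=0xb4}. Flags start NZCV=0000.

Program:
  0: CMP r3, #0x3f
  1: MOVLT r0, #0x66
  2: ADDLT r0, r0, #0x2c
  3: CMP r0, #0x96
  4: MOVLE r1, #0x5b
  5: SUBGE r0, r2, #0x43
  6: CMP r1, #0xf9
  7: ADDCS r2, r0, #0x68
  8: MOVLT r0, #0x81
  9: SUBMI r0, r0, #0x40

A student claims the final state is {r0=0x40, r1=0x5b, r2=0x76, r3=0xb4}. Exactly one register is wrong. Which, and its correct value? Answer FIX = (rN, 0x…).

0: ✓ CMP  NZCV=0011
1: ✓ MOVLT  r0←0x66
2: ✓ ADDLT  r0←0x92
3: ✓ CMP  NZCV=1000
4: ✓ MOVLE  r1←0x5b
5: · SUBGE
6: ✓ CMP  NZCV=0000
7: · ADDCS
8: · MOVLT
9: · SUBMI

FIX = (r0, 0x92)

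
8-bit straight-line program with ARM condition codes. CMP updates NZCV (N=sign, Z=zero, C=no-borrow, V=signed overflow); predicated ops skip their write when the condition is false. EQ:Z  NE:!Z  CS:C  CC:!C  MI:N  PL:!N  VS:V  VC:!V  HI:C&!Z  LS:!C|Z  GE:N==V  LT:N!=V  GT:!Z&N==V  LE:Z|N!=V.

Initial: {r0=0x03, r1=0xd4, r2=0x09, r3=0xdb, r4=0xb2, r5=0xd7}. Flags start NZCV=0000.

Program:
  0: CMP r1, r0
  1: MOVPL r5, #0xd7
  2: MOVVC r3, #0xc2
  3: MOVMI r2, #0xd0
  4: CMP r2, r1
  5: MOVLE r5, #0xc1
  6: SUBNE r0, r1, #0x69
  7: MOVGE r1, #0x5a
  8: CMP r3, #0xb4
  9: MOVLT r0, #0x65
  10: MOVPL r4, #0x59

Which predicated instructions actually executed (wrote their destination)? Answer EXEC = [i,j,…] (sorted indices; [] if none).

EXEC = [2,3,5,6,10]

[0] flags=1010 → (cmp)
[1] flags=1010 PL?F → skip
[2] flags=1010 VC?T → r3=0xc2
[3] flags=1010 MI?T → r2=0xd0
[4] flags=1000 → (cmp)
[5] flags=1000 LE?T → r5=0xc1
[6] flags=1000 NE?T → r0=0x6b
[7] flags=1000 GE?F → skip
[8] flags=0010 → (cmp)
[9] flags=0010 LT?F → skip
[10] flags=0010 PL?T → r4=0x59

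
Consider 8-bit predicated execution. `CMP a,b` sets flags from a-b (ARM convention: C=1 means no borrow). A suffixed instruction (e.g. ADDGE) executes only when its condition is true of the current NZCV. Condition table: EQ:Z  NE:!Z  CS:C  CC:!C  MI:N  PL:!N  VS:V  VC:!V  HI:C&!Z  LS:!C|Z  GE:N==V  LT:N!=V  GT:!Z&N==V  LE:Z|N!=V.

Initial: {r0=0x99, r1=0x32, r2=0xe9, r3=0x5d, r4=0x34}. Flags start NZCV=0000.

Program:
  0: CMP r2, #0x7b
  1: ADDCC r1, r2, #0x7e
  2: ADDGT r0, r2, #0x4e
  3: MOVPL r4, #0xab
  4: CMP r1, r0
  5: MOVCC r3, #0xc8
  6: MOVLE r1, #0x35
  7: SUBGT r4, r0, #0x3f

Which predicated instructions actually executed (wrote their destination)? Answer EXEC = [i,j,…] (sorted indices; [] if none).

EXEC = [3,5,7]

0: ✓ CMP  NZCV=0011
1: · ADDCC
2: · ADDGT
3: ✓ MOVPL  r4←0xab
4: ✓ CMP  NZCV=1001
5: ✓ MOVCC  r3←0xc8
6: · MOVLE
7: ✓ SUBGT  r4←0x5a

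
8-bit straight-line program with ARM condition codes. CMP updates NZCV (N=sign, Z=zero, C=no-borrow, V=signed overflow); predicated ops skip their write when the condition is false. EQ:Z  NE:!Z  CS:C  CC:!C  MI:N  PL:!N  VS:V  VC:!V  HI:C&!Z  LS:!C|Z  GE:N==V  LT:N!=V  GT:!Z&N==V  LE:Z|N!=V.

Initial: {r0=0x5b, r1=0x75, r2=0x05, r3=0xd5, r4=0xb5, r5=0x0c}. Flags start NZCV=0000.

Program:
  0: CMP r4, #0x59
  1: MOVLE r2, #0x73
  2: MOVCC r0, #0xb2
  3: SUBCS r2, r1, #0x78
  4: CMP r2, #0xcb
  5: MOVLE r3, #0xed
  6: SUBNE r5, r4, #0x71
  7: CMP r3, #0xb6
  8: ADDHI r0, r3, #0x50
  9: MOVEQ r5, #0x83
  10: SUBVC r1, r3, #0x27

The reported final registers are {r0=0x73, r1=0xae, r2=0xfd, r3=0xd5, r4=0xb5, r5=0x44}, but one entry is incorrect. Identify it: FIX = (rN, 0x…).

FIX = (r0, 0x25)

0: ✓ CMP  NZCV=0011
1: ✓ MOVLE  r2←0x73
2: · MOVCC
3: ✓ SUBCS  r2←0xfd
4: ✓ CMP  NZCV=0010
5: · MOVLE
6: ✓ SUBNE  r5←0x44
7: ✓ CMP  NZCV=0010
8: ✓ ADDHI  r0←0x25
9: · MOVEQ
10: ✓ SUBVC  r1←0xae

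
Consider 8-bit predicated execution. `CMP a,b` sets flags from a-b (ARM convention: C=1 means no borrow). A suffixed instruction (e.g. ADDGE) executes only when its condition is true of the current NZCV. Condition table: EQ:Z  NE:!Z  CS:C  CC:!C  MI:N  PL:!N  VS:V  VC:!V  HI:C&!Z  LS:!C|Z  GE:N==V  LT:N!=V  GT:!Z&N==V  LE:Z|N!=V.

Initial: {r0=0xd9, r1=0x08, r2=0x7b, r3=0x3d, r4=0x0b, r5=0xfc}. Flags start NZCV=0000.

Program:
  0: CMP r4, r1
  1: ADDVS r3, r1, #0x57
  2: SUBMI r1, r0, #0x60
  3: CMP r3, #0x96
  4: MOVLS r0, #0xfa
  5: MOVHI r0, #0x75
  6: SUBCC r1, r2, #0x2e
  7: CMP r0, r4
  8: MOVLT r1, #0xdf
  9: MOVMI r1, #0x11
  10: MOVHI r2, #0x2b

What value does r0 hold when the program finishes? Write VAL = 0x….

VAL = 0xfa

0: ✓ CMP  NZCV=0010
1: · ADDVS
2: · SUBMI
3: ✓ CMP  NZCV=1001
4: ✓ MOVLS  r0←0xfa
5: · MOVHI
6: ✓ SUBCC  r1←0x4d
7: ✓ CMP  NZCV=1010
8: ✓ MOVLT  r1←0xdf
9: ✓ MOVMI  r1←0x11
10: ✓ MOVHI  r2←0x2b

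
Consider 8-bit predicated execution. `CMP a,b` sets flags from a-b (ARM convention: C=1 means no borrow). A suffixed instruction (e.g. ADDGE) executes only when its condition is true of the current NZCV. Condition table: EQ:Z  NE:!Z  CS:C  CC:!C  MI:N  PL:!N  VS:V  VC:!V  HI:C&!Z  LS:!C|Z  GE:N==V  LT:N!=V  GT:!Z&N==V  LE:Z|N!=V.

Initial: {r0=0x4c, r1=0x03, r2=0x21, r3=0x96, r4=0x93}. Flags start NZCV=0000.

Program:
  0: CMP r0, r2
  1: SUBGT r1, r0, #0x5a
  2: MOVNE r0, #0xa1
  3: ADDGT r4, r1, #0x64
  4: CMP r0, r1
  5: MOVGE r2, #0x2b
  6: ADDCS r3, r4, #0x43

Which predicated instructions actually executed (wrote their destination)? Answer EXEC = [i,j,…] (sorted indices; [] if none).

[0] flags=0010 → (cmp)
[1] flags=0010 GT?T → r1=0xf2
[2] flags=0010 NE?T → r0=0xa1
[3] flags=0010 GT?T → r4=0x56
[4] flags=1000 → (cmp)
[5] flags=1000 GE?F → skip
[6] flags=1000 CS?F → skip

EXEC = [1,2,3]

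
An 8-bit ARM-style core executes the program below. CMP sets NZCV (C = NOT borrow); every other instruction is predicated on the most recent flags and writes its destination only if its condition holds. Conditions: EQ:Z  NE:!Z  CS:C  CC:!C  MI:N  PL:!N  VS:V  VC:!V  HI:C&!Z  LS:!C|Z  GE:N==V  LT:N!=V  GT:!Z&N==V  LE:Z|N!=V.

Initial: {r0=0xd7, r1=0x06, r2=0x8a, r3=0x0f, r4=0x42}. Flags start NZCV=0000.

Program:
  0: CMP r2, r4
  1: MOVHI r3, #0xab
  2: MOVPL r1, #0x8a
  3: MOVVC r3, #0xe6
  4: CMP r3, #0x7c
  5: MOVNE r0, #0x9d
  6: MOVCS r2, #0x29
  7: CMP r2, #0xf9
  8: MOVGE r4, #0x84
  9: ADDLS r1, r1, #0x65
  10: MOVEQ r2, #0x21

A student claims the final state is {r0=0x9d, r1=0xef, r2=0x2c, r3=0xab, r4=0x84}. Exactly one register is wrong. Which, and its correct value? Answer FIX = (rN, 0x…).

0: ✓ CMP  NZCV=0011
1: ✓ MOVHI  r3←0xab
2: ✓ MOVPL  r1←0x8a
3: · MOVVC
4: ✓ CMP  NZCV=0011
5: ✓ MOVNE  r0←0x9d
6: ✓ MOVCS  r2←0x29
7: ✓ CMP  NZCV=0000
8: ✓ MOVGE  r4←0x84
9: ✓ ADDLS  r1←0xef
10: · MOVEQ

FIX = (r2, 0x29)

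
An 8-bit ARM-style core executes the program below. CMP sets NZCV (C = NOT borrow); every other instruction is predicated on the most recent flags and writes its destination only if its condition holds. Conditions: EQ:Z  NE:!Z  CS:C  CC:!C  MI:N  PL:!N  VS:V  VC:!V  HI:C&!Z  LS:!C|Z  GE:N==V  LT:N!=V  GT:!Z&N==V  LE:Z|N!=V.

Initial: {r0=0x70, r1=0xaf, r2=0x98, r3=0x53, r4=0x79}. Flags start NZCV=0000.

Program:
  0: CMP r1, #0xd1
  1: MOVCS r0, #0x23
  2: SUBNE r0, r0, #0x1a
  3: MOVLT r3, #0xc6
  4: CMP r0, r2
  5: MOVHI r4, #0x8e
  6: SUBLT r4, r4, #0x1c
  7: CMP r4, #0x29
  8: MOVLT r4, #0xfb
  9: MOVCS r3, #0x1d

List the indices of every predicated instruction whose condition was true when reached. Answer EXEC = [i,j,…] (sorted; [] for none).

EXEC = [2,3,9]

[0] flags=1000 → (cmp)
[1] flags=1000 CS?F → skip
[2] flags=1000 NE?T → r0=0x56
[3] flags=1000 LT?T → r3=0xc6
[4] flags=1001 → (cmp)
[5] flags=1001 HI?F → skip
[6] flags=1001 LT?F → skip
[7] flags=0010 → (cmp)
[8] flags=0010 LT?F → skip
[9] flags=0010 CS?T → r3=0x1d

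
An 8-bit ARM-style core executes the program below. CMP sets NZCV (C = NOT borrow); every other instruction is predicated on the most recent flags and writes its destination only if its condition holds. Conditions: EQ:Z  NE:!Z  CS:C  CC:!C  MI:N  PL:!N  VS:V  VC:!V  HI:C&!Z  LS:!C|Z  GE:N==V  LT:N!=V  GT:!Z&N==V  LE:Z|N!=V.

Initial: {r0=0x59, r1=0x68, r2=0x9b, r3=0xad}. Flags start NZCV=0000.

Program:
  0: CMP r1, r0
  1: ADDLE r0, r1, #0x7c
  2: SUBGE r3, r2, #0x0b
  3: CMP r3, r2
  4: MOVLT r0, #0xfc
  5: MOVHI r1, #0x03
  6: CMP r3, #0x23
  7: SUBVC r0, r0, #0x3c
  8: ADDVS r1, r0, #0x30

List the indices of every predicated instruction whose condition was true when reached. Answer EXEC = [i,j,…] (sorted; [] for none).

EXEC = [2,4,8]

[0] flags=0010 → (cmp)
[1] flags=0010 LE?F → skip
[2] flags=0010 GE?T → r3=0x90
[3] flags=1000 → (cmp)
[4] flags=1000 LT?T → r0=0xfc
[5] flags=1000 HI?F → skip
[6] flags=0011 → (cmp)
[7] flags=0011 VC?F → skip
[8] flags=0011 VS?T → r1=0x2c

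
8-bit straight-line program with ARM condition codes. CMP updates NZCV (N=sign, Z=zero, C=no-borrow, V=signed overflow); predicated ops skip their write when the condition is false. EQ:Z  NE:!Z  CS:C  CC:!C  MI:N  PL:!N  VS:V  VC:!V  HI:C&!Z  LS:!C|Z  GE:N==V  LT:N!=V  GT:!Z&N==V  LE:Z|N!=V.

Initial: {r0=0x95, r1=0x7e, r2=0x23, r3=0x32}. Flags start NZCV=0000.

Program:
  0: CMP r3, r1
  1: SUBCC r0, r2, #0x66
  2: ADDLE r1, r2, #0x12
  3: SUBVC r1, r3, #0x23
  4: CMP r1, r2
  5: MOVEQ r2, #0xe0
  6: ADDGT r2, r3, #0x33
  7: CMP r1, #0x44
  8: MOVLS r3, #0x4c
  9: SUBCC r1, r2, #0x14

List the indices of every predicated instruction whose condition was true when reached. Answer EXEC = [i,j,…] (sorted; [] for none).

EXEC = [1,2,3,8,9]

[0] flags=1000 → (cmp)
[1] flags=1000 CC?T → r0=0xbd
[2] flags=1000 LE?T → r1=0x35
[3] flags=1000 VC?T → r1=0x0f
[4] flags=1000 → (cmp)
[5] flags=1000 EQ?F → skip
[6] flags=1000 GT?F → skip
[7] flags=1000 → (cmp)
[8] flags=1000 LS?T → r3=0x4c
[9] flags=1000 CC?T → r1=0x0f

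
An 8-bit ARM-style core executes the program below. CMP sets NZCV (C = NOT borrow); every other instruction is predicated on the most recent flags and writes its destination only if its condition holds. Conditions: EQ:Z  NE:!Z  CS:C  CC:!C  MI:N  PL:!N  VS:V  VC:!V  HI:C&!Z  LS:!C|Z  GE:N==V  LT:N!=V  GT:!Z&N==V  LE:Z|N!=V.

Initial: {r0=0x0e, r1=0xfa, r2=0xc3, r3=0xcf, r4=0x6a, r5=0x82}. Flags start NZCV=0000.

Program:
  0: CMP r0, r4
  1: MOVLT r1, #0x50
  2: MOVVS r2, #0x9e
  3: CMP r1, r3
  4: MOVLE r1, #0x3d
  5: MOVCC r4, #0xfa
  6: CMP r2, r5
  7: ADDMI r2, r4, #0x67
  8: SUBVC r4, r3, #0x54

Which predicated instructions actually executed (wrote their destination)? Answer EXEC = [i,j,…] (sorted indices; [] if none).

EXEC = [1,5,8]

[0] flags=1000 → (cmp)
[1] flags=1000 LT?T → r1=0x50
[2] flags=1000 VS?F → skip
[3] flags=1001 → (cmp)
[4] flags=1001 LE?F → skip
[5] flags=1001 CC?T → r4=0xfa
[6] flags=0010 → (cmp)
[7] flags=0010 MI?F → skip
[8] flags=0010 VC?T → r4=0x7b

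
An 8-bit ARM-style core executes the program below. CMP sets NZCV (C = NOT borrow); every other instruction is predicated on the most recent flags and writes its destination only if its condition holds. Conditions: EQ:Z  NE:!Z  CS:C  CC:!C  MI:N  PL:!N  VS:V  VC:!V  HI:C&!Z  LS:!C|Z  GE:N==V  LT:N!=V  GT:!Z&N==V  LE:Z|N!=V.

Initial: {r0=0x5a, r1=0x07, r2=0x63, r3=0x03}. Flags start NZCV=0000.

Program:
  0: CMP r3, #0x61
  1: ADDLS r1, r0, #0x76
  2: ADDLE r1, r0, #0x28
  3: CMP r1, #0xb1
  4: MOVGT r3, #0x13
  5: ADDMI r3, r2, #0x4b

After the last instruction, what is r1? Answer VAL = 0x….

0: ✓ CMP  NZCV=1000
1: ✓ ADDLS  r1←0xd0
2: ✓ ADDLE  r1←0x82
3: ✓ CMP  NZCV=1000
4: · MOVGT
5: ✓ ADDMI  r3←0xae

VAL = 0x82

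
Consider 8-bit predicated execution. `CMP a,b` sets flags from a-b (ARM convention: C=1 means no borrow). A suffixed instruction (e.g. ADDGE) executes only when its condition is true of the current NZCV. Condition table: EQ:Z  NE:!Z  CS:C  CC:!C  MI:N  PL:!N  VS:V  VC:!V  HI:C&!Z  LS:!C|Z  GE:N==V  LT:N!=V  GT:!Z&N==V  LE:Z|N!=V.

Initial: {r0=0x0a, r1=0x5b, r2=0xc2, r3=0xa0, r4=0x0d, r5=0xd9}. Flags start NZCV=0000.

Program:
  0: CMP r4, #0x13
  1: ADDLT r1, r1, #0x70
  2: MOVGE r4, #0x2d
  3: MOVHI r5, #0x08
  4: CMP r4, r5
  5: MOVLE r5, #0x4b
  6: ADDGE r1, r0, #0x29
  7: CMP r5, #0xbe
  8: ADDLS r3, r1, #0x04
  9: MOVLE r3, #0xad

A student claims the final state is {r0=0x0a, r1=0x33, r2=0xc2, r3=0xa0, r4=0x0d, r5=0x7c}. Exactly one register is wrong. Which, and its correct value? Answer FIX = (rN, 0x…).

[0] flags=1000 → (cmp)
[1] flags=1000 LT?T → r1=0xcb
[2] flags=1000 GE?F → skip
[3] flags=1000 HI?F → skip
[4] flags=0000 → (cmp)
[5] flags=0000 LE?F → skip
[6] flags=0000 GE?T → r1=0x33
[7] flags=0010 → (cmp)
[8] flags=0010 LS?F → skip
[9] flags=0010 LE?F → skip

FIX = (r5, 0xd9)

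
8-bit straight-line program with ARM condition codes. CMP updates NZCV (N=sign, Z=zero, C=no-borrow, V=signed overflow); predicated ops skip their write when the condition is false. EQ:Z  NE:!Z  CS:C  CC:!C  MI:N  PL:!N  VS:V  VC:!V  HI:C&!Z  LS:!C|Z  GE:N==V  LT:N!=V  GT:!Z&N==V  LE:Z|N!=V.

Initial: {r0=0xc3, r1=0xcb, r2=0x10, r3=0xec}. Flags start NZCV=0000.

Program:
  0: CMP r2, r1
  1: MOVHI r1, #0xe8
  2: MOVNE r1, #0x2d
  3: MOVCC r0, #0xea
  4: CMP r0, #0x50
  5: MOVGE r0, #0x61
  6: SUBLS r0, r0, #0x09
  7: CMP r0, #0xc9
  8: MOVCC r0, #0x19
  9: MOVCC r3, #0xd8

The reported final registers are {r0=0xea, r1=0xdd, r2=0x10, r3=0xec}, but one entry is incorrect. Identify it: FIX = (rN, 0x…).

FIX = (r1, 0x2d)

0: ✓ CMP  NZCV=0000
1: · MOVHI
2: ✓ MOVNE  r1←0x2d
3: ✓ MOVCC  r0←0xea
4: ✓ CMP  NZCV=1010
5: · MOVGE
6: · SUBLS
7: ✓ CMP  NZCV=0010
8: · MOVCC
9: · MOVCC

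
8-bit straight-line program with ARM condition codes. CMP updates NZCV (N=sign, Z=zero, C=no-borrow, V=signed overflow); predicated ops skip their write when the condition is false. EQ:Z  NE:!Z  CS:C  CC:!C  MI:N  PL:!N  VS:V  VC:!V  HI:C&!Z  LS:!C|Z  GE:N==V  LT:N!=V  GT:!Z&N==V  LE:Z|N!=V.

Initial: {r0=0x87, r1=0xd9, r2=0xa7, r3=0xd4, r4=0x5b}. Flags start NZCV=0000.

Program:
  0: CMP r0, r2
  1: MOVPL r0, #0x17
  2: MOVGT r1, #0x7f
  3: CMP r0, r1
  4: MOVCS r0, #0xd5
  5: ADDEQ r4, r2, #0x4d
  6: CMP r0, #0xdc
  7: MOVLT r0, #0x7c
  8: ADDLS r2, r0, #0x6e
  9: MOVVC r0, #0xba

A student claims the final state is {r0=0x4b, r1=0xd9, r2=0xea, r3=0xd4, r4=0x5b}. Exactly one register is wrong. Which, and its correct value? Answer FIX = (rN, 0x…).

FIX = (r0, 0xba)

[0] flags=1000 → (cmp)
[1] flags=1000 PL?F → skip
[2] flags=1000 GT?F → skip
[3] flags=1000 → (cmp)
[4] flags=1000 CS?F → skip
[5] flags=1000 EQ?F → skip
[6] flags=1000 → (cmp)
[7] flags=1000 LT?T → r0=0x7c
[8] flags=1000 LS?T → r2=0xea
[9] flags=1000 VC?T → r0=0xba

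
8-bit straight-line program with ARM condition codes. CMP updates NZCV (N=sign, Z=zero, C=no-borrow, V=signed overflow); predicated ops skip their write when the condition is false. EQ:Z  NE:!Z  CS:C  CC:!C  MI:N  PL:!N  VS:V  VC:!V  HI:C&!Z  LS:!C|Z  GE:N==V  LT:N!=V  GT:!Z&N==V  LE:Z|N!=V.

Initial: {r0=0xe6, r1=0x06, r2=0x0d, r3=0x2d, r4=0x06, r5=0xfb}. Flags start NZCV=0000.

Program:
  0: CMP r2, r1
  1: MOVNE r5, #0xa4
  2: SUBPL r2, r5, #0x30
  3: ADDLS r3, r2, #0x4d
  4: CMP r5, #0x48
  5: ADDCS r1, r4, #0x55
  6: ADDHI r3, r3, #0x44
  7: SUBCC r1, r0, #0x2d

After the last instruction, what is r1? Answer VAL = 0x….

VAL = 0x5b

[0] flags=0010 → (cmp)
[1] flags=0010 NE?T → r5=0xa4
[2] flags=0010 PL?T → r2=0x74
[3] flags=0010 LS?F → skip
[4] flags=0011 → (cmp)
[5] flags=0011 CS?T → r1=0x5b
[6] flags=0011 HI?T → r3=0x71
[7] flags=0011 CC?F → skip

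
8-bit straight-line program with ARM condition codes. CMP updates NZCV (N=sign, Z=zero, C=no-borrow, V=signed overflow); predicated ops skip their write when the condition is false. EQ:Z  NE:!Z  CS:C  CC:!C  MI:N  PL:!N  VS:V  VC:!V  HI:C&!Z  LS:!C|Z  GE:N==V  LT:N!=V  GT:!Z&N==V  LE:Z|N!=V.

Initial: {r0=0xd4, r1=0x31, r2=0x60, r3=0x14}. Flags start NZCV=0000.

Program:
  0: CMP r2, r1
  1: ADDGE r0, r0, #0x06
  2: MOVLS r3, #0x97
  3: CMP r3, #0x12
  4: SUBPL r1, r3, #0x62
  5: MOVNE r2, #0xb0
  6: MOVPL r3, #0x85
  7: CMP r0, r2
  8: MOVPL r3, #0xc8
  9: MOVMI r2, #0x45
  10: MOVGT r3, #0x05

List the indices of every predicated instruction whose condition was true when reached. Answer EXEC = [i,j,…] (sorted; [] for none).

EXEC = [1,4,5,6,8,10]

0: ✓ CMP  NZCV=0010
1: ✓ ADDGE  r0←0xda
2: · MOVLS
3: ✓ CMP  NZCV=0010
4: ✓ SUBPL  r1←0xb2
5: ✓ MOVNE  r2←0xb0
6: ✓ MOVPL  r3←0x85
7: ✓ CMP  NZCV=0010
8: ✓ MOVPL  r3←0xc8
9: · MOVMI
10: ✓ MOVGT  r3←0x05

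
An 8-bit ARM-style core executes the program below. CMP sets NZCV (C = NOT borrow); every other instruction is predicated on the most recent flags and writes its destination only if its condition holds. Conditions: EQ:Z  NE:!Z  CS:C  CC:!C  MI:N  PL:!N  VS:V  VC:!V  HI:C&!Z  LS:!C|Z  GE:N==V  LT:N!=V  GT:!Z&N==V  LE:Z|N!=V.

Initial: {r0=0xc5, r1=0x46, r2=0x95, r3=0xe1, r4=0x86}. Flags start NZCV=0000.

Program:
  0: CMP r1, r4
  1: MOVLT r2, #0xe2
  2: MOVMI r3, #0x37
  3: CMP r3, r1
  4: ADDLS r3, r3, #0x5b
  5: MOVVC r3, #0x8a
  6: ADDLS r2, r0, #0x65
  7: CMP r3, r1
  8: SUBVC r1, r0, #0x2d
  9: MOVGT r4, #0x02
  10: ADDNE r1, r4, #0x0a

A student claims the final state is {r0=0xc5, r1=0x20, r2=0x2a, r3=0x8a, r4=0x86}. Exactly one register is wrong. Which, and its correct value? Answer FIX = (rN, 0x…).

0: ✓ CMP  NZCV=1001
1: · MOVLT
2: ✓ MOVMI  r3←0x37
3: ✓ CMP  NZCV=1000
4: ✓ ADDLS  r3←0x92
5: ✓ MOVVC  r3←0x8a
6: ✓ ADDLS  r2←0x2a
7: ✓ CMP  NZCV=0011
8: · SUBVC
9: · MOVGT
10: ✓ ADDNE  r1←0x90

FIX = (r1, 0x90)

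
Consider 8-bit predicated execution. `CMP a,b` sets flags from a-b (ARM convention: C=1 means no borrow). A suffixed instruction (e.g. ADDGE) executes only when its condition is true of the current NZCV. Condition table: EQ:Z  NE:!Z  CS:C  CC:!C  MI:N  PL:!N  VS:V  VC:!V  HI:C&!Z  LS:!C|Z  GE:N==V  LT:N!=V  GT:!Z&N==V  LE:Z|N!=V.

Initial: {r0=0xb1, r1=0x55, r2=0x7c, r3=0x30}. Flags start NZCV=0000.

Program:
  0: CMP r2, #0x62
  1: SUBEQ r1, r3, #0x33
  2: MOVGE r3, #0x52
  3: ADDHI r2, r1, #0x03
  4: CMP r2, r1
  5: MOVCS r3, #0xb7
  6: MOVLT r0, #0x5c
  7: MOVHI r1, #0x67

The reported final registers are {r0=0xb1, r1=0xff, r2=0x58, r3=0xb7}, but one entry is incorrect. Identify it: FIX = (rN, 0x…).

[0] flags=0010 → (cmp)
[1] flags=0010 EQ?F → skip
[2] flags=0010 GE?T → r3=0x52
[3] flags=0010 HI?T → r2=0x58
[4] flags=0010 → (cmp)
[5] flags=0010 CS?T → r3=0xb7
[6] flags=0010 LT?F → skip
[7] flags=0010 HI?T → r1=0x67

FIX = (r1, 0x67)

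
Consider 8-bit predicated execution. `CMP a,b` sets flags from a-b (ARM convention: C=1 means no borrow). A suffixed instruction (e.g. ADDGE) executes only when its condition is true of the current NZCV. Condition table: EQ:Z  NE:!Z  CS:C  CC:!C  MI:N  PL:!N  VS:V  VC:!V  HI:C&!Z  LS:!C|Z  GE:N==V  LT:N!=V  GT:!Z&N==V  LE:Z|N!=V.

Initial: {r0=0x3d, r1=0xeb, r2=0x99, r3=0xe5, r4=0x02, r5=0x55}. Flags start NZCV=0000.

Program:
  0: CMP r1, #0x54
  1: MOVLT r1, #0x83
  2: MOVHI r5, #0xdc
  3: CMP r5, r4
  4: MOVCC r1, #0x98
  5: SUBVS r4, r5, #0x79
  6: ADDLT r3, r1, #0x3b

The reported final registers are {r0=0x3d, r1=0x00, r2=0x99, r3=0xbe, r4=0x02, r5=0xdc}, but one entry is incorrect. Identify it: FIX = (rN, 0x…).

[0] flags=1010 → (cmp)
[1] flags=1010 LT?T → r1=0x83
[2] flags=1010 HI?T → r5=0xdc
[3] flags=1010 → (cmp)
[4] flags=1010 CC?F → skip
[5] flags=1010 VS?F → skip
[6] flags=1010 LT?T → r3=0xbe

FIX = (r1, 0x83)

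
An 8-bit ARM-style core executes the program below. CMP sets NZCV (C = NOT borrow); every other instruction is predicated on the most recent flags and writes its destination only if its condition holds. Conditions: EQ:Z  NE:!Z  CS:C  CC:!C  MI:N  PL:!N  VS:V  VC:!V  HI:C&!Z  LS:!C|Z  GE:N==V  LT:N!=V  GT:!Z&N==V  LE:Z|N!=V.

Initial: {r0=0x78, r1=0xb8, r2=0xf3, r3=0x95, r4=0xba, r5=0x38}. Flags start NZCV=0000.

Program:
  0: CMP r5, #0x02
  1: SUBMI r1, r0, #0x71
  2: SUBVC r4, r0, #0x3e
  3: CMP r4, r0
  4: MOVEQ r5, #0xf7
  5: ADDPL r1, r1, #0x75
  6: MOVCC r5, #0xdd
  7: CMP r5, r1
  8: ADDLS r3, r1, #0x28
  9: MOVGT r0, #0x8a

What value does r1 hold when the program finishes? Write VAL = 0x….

0: ✓ CMP  NZCV=0010
1: · SUBMI
2: ✓ SUBVC  r4←0x3a
3: ✓ CMP  NZCV=1000
4: · MOVEQ
5: · ADDPL
6: ✓ MOVCC  r5←0xdd
7: ✓ CMP  NZCV=0010
8: · ADDLS
9: ✓ MOVGT  r0←0x8a

VAL = 0xb8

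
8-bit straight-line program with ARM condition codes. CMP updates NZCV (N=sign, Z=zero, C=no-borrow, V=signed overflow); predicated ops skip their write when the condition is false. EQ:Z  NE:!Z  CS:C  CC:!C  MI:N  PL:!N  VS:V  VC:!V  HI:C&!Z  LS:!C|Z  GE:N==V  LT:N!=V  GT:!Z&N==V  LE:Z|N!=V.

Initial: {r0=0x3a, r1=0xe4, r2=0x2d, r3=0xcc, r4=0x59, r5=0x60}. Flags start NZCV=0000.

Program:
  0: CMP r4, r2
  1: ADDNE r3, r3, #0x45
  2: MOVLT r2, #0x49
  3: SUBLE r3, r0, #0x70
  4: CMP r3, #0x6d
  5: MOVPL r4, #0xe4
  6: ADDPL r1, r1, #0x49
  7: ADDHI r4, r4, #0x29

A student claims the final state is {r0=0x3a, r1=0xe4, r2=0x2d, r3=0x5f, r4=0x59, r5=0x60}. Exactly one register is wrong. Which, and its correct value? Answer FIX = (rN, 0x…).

0: ✓ CMP  NZCV=0010
1: ✓ ADDNE  r3←0x11
2: · MOVLT
3: · SUBLE
4: ✓ CMP  NZCV=1000
5: · MOVPL
6: · ADDPL
7: · ADDHI

FIX = (r3, 0x11)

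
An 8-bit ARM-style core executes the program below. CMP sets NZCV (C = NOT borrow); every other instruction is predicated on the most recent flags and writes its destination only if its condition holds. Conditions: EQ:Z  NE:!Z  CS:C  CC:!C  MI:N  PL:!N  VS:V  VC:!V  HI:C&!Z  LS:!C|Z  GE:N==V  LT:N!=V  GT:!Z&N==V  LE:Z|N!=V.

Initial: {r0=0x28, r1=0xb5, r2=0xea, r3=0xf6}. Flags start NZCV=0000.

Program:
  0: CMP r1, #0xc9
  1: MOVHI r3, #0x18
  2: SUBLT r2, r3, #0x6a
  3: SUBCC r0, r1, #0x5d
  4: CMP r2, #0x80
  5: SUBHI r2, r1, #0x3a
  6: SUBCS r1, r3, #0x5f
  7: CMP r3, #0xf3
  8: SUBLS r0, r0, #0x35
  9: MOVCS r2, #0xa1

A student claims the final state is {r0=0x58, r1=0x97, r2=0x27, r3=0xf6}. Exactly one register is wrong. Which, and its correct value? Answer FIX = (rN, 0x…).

FIX = (r2, 0xa1)

0: ✓ CMP  NZCV=1000
1: · MOVHI
2: ✓ SUBLT  r2←0x8c
3: ✓ SUBCC  r0←0x58
4: ✓ CMP  NZCV=0010
5: ✓ SUBHI  r2←0x7b
6: ✓ SUBCS  r1←0x97
7: ✓ CMP  NZCV=0010
8: · SUBLS
9: ✓ MOVCS  r2←0xa1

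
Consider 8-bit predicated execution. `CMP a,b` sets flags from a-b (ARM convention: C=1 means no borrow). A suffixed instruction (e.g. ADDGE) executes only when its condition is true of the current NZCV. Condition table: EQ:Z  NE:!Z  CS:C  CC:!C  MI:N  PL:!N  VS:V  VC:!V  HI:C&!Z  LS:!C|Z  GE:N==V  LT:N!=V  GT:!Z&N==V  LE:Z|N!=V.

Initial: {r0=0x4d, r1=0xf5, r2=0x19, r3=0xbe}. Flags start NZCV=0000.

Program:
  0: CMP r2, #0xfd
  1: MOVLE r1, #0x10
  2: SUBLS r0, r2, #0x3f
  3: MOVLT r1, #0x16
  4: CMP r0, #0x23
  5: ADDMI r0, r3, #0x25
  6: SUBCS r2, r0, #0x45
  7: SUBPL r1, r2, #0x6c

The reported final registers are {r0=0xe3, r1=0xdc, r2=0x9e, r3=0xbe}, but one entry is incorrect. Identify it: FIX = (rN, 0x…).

FIX = (r1, 0xf5)

[0] flags=0000 → (cmp)
[1] flags=0000 LE?F → skip
[2] flags=0000 LS?T → r0=0xda
[3] flags=0000 LT?F → skip
[4] flags=1010 → (cmp)
[5] flags=1010 MI?T → r0=0xe3
[6] flags=1010 CS?T → r2=0x9e
[7] flags=1010 PL?F → skip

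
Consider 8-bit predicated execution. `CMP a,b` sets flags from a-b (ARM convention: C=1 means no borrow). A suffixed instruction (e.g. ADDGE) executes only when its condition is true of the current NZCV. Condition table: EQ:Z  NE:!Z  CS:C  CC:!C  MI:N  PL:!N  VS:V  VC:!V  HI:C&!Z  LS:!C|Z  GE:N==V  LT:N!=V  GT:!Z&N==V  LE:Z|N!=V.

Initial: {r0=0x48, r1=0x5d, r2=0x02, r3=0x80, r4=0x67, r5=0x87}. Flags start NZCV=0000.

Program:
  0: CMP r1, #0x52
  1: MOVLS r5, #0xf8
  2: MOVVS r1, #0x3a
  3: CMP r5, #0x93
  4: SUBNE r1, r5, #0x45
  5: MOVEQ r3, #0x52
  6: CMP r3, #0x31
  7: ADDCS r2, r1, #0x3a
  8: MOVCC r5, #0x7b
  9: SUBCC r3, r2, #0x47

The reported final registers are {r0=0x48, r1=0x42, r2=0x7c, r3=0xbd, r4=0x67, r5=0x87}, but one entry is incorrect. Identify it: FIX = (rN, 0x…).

[0] flags=0010 → (cmp)
[1] flags=0010 LS?F → skip
[2] flags=0010 VS?F → skip
[3] flags=1000 → (cmp)
[4] flags=1000 NE?T → r1=0x42
[5] flags=1000 EQ?F → skip
[6] flags=0011 → (cmp)
[7] flags=0011 CS?T → r2=0x7c
[8] flags=0011 CC?F → skip
[9] flags=0011 CC?F → skip

FIX = (r3, 0x80)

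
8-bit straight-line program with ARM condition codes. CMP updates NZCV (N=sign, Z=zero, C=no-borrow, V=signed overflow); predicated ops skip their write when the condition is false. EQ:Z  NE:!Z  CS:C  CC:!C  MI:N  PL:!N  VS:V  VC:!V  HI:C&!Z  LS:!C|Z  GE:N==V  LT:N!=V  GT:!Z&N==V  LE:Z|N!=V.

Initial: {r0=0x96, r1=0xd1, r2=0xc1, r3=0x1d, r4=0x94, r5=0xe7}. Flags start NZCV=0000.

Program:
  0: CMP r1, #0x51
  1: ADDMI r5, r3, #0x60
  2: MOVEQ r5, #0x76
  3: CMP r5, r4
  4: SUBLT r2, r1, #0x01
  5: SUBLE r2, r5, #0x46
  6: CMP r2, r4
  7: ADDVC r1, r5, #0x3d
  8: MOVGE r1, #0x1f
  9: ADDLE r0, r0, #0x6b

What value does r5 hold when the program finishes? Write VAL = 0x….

0: ✓ CMP  NZCV=1010
1: ✓ ADDMI  r5←0x7d
2: · MOVEQ
3: ✓ CMP  NZCV=1001
4: · SUBLT
5: · SUBLE
6: ✓ CMP  NZCV=0010
7: ✓ ADDVC  r1←0xba
8: ✓ MOVGE  r1←0x1f
9: · ADDLE

VAL = 0x7d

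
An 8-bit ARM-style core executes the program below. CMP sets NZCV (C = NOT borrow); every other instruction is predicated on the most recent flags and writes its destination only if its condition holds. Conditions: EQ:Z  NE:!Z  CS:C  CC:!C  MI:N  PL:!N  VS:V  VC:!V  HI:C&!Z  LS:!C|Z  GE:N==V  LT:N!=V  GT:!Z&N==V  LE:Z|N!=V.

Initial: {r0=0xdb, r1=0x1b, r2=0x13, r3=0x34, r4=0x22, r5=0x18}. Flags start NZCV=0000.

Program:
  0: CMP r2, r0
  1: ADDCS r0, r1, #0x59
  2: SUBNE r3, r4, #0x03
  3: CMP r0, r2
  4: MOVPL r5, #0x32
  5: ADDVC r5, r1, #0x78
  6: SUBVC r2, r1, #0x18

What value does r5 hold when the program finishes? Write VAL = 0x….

VAL = 0x93

0: ✓ CMP  NZCV=0000
1: · ADDCS
2: ✓ SUBNE  r3←0x1f
3: ✓ CMP  NZCV=1010
4: · MOVPL
5: ✓ ADDVC  r5←0x93
6: ✓ SUBVC  r2←0x03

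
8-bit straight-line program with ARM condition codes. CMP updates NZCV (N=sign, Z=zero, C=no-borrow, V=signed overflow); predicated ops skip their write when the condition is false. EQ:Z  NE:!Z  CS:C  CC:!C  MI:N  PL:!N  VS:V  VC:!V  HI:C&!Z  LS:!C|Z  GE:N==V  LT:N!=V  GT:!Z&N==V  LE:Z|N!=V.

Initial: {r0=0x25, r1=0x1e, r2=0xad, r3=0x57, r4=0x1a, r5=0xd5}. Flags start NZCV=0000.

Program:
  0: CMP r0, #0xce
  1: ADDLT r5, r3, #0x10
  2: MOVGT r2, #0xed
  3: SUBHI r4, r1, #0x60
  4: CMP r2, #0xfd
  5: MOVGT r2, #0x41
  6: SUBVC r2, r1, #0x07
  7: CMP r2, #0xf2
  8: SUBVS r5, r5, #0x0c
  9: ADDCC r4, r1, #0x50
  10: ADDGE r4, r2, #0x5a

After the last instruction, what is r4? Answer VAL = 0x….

[0] flags=0000 → (cmp)
[1] flags=0000 LT?F → skip
[2] flags=0000 GT?T → r2=0xed
[3] flags=0000 HI?F → skip
[4] flags=1000 → (cmp)
[5] flags=1000 GT?F → skip
[6] flags=1000 VC?T → r2=0x17
[7] flags=0000 → (cmp)
[8] flags=0000 VS?F → skip
[9] flags=0000 CC?T → r4=0x6e
[10] flags=0000 GE?T → r4=0x71

VAL = 0x71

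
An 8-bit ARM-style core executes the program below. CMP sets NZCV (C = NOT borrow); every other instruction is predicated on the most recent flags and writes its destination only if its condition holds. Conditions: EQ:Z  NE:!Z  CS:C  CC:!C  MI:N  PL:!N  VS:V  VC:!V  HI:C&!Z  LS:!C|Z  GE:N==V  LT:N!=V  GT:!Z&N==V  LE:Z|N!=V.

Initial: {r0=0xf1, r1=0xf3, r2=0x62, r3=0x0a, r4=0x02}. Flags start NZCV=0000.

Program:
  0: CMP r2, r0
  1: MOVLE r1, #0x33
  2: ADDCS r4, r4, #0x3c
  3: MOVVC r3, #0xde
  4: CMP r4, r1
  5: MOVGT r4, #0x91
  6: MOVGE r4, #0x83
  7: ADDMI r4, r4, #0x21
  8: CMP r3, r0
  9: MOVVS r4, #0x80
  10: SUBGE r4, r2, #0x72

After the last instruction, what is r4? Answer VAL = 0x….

VAL = 0x83

[0] flags=0000 → (cmp)
[1] flags=0000 LE?F → skip
[2] flags=0000 CS?F → skip
[3] flags=0000 VC?T → r3=0xde
[4] flags=0000 → (cmp)
[5] flags=0000 GT?T → r4=0x91
[6] flags=0000 GE?T → r4=0x83
[7] flags=0000 MI?F → skip
[8] flags=1000 → (cmp)
[9] flags=1000 VS?F → skip
[10] flags=1000 GE?F → skip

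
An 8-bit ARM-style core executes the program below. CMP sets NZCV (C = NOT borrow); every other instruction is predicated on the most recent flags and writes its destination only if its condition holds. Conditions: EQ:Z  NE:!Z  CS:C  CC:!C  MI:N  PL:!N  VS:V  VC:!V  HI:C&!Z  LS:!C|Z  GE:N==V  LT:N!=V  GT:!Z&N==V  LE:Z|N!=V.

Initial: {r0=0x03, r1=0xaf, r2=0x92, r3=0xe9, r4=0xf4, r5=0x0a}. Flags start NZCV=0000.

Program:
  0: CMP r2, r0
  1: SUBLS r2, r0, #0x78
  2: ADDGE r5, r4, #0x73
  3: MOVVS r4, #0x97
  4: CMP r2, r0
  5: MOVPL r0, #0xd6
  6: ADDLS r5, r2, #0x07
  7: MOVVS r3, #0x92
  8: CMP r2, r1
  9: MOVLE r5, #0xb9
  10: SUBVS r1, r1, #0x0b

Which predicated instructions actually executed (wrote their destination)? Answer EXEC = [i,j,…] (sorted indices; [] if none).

EXEC = [9]

0: ✓ CMP  NZCV=1010
1: · SUBLS
2: · ADDGE
3: · MOVVS
4: ✓ CMP  NZCV=1010
5: · MOVPL
6: · ADDLS
7: · MOVVS
8: ✓ CMP  NZCV=1000
9: ✓ MOVLE  r5←0xb9
10: · SUBVS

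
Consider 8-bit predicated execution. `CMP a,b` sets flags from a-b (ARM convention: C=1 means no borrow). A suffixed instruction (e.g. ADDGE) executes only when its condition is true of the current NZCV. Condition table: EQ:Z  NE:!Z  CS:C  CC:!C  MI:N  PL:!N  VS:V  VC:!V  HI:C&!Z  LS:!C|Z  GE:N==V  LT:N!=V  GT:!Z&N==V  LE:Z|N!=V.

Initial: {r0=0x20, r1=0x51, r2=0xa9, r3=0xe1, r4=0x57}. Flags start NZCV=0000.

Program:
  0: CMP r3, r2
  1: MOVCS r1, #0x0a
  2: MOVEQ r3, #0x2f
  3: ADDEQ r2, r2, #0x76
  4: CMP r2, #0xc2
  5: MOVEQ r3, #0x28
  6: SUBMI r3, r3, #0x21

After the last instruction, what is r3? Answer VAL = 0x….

VAL = 0xc0

0: ✓ CMP  NZCV=0010
1: ✓ MOVCS  r1←0x0a
2: · MOVEQ
3: · ADDEQ
4: ✓ CMP  NZCV=1000
5: · MOVEQ
6: ✓ SUBMI  r3←0xc0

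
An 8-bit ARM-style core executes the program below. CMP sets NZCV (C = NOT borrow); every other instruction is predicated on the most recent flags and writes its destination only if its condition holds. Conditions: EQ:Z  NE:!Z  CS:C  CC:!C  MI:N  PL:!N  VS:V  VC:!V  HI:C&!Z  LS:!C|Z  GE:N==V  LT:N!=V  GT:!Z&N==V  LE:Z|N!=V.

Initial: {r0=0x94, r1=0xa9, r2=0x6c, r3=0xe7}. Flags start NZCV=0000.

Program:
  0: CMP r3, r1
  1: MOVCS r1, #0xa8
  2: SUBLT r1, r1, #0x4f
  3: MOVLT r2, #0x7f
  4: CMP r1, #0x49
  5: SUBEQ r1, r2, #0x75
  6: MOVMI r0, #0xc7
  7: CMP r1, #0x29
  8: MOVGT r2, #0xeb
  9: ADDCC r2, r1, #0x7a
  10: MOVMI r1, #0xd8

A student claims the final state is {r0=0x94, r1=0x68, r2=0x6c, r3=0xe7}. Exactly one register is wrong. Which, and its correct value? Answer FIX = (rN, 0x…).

FIX = (r1, 0xa8)

0: ✓ CMP  NZCV=0010
1: ✓ MOVCS  r1←0xa8
2: · SUBLT
3: · MOVLT
4: ✓ CMP  NZCV=0011
5: · SUBEQ
6: · MOVMI
7: ✓ CMP  NZCV=0011
8: · MOVGT
9: · ADDCC
10: · MOVMI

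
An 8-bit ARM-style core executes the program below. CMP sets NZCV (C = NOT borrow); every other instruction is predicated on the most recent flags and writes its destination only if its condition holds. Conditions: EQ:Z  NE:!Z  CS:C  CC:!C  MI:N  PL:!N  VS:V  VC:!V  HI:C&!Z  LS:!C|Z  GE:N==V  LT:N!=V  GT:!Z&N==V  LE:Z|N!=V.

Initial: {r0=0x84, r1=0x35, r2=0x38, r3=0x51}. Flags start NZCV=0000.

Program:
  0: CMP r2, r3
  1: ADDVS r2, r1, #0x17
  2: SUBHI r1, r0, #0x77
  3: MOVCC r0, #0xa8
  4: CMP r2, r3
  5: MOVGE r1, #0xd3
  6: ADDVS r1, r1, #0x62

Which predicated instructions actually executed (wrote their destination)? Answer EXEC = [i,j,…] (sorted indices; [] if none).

EXEC = [3]

[0] flags=1000 → (cmp)
[1] flags=1000 VS?F → skip
[2] flags=1000 HI?F → skip
[3] flags=1000 CC?T → r0=0xa8
[4] flags=1000 → (cmp)
[5] flags=1000 GE?F → skip
[6] flags=1000 VS?F → skip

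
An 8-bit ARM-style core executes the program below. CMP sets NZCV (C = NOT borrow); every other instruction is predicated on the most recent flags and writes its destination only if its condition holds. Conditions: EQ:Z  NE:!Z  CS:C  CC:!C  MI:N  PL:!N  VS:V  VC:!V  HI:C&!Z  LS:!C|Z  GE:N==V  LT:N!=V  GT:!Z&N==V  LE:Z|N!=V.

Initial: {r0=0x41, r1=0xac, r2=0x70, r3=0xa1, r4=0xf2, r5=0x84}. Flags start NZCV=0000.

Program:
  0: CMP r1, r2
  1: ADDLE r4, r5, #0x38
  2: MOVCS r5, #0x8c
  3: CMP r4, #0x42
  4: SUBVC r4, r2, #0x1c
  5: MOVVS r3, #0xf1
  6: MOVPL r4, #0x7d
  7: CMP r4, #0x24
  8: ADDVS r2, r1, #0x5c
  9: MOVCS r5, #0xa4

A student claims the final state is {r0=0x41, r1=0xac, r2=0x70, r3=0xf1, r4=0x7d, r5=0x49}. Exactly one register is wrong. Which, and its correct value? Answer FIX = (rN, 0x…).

0: ✓ CMP  NZCV=0011
1: ✓ ADDLE  r4←0xbc
2: ✓ MOVCS  r5←0x8c
3: ✓ CMP  NZCV=0011
4: · SUBVC
5: ✓ MOVVS  r3←0xf1
6: ✓ MOVPL  r4←0x7d
7: ✓ CMP  NZCV=0010
8: · ADDVS
9: ✓ MOVCS  r5←0xa4

FIX = (r5, 0xa4)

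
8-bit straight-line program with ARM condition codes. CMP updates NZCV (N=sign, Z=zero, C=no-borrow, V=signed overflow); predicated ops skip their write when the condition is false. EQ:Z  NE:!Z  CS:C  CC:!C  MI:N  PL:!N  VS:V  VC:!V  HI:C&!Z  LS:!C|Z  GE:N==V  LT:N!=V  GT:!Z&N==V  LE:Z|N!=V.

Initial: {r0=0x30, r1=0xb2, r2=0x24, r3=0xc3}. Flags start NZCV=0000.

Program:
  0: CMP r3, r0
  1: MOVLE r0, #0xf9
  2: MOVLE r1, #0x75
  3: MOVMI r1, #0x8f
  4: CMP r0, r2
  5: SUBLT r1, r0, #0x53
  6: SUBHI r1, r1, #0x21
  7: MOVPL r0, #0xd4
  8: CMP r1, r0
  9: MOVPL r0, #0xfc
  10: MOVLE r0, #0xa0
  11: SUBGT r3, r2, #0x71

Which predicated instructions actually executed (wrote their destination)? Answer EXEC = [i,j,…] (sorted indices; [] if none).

[0] flags=1010 → (cmp)
[1] flags=1010 LE?T → r0=0xf9
[2] flags=1010 LE?T → r1=0x75
[3] flags=1010 MI?T → r1=0x8f
[4] flags=1010 → (cmp)
[5] flags=1010 LT?T → r1=0xa6
[6] flags=1010 HI?T → r1=0x85
[7] flags=1010 PL?F → skip
[8] flags=1000 → (cmp)
[9] flags=1000 PL?F → skip
[10] flags=1000 LE?T → r0=0xa0
[11] flags=1000 GT?F → skip

EXEC = [1,2,3,5,6,10]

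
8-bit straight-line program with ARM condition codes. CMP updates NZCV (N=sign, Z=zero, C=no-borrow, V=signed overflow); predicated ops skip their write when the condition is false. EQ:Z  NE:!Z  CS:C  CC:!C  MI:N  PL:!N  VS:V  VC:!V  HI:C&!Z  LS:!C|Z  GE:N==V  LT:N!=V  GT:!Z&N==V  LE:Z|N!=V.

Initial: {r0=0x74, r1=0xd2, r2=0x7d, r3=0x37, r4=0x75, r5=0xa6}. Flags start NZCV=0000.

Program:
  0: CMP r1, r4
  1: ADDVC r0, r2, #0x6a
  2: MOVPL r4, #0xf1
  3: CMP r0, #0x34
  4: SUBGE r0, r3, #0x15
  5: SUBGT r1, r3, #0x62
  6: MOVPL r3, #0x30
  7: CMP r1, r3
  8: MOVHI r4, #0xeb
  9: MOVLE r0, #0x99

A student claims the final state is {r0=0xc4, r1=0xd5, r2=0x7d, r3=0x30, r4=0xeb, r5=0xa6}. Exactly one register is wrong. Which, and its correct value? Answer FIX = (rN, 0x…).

[0] flags=0011 → (cmp)
[1] flags=0011 VC?F → skip
[2] flags=0011 PL?T → r4=0xf1
[3] flags=0010 → (cmp)
[4] flags=0010 GE?T → r0=0x22
[5] flags=0010 GT?T → r1=0xd5
[6] flags=0010 PL?T → r3=0x30
[7] flags=1010 → (cmp)
[8] flags=1010 HI?T → r4=0xeb
[9] flags=1010 LE?T → r0=0x99

FIX = (r0, 0x99)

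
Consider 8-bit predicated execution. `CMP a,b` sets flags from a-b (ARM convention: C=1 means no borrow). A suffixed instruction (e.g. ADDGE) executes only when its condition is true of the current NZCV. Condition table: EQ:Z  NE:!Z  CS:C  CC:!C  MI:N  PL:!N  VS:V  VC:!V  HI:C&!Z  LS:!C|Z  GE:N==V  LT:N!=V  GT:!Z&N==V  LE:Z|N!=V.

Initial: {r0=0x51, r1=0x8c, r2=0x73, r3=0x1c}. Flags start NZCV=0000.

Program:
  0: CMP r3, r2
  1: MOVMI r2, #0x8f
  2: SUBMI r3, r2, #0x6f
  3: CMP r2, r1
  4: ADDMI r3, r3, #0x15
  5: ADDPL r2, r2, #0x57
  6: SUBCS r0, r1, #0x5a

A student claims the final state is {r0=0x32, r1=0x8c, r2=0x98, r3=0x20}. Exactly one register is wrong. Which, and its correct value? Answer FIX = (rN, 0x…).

FIX = (r2, 0xe6)

[0] flags=1000 → (cmp)
[1] flags=1000 MI?T → r2=0x8f
[2] flags=1000 MI?T → r3=0x20
[3] flags=0010 → (cmp)
[4] flags=0010 MI?F → skip
[5] flags=0010 PL?T → r2=0xe6
[6] flags=0010 CS?T → r0=0x32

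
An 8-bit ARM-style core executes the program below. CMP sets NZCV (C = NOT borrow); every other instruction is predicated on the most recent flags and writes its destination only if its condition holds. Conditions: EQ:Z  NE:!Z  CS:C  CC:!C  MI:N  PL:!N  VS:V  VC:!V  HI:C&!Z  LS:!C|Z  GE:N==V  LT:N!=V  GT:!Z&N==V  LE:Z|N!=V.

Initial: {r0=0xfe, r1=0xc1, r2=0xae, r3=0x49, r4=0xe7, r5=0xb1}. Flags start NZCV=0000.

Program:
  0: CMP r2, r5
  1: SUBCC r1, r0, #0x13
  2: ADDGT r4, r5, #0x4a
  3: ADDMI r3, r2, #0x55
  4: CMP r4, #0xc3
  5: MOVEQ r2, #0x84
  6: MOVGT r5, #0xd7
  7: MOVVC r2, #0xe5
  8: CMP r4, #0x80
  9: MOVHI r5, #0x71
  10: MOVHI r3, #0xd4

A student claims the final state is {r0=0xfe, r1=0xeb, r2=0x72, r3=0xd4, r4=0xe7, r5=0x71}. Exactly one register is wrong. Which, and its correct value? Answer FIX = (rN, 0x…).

FIX = (r2, 0xe5)

0: ✓ CMP  NZCV=1000
1: ✓ SUBCC  r1←0xeb
2: · ADDGT
3: ✓ ADDMI  r3←0x03
4: ✓ CMP  NZCV=0010
5: · MOVEQ
6: ✓ MOVGT  r5←0xd7
7: ✓ MOVVC  r2←0xe5
8: ✓ CMP  NZCV=0010
9: ✓ MOVHI  r5←0x71
10: ✓ MOVHI  r3←0xd4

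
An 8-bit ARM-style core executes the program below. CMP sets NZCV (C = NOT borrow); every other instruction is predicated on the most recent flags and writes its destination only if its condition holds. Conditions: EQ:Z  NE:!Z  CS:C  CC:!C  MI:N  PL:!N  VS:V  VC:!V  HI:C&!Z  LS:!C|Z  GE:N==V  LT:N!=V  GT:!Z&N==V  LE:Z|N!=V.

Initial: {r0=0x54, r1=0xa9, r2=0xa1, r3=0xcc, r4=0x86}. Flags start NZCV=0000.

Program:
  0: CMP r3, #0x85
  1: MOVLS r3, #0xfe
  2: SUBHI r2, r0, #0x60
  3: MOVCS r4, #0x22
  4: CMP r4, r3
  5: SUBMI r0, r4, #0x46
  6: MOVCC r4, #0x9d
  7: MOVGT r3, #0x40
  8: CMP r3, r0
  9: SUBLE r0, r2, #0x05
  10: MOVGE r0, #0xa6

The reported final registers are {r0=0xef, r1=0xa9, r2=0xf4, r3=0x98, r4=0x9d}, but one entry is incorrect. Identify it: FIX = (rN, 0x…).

FIX = (r3, 0x40)

[0] flags=0010 → (cmp)
[1] flags=0010 LS?F → skip
[2] flags=0010 HI?T → r2=0xf4
[3] flags=0010 CS?T → r4=0x22
[4] flags=0000 → (cmp)
[5] flags=0000 MI?F → skip
[6] flags=0000 CC?T → r4=0x9d
[7] flags=0000 GT?T → r3=0x40
[8] flags=1000 → (cmp)
[9] flags=1000 LE?T → r0=0xef
[10] flags=1000 GE?F → skip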